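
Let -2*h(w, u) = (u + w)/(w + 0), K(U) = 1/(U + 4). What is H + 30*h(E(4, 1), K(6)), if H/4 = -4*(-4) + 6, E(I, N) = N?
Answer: 143/2 ≈ 71.500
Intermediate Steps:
K(U) = 1/(4 + U)
h(w, u) = -(u + w)/(2*w) (h(w, u) = -(u + w)/(2*(w + 0)) = -(u + w)/(2*w))
H = 88 (H = 4*(-4*(-4) + 6) = 4*(16 + 6) = 4*22 = 88)
H + 30*h(E(4, 1), K(6)) = 88 + 30*((½)*(-1/(4 + 6) - 1*1)/1) = 88 + 30*((½)*1*(-1/10 - 1)) = 88 + 30*((½)*1*(-1*⅒ - 1)) = 88 + 30*((½)*1*(-⅒ - 1)) = 88 + 30*((½)*1*(-11/10)) = 88 + 30*(-11/20) = 88 - 33/2 = 143/2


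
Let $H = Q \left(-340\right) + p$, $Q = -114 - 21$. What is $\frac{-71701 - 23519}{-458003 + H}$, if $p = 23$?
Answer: $\frac{1587}{6868} \approx 0.23107$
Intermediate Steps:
$Q = -135$
$H = 45923$ ($H = \left(-135\right) \left(-340\right) + 23 = 45900 + 23 = 45923$)
$\frac{-71701 - 23519}{-458003 + H} = \frac{-71701 - 23519}{-458003 + 45923} = - \frac{95220}{-412080} = \left(-95220\right) \left(- \frac{1}{412080}\right) = \frac{1587}{6868}$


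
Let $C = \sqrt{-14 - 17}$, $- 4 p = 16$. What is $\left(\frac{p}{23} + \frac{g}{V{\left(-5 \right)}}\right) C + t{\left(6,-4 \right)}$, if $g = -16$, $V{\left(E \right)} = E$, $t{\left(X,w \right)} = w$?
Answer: $-4 + \frac{348 i \sqrt{31}}{115} \approx -4.0 + 16.849 i$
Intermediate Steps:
$p = -4$ ($p = \left(- \frac{1}{4}\right) 16 = -4$)
$C = i \sqrt{31}$ ($C = \sqrt{-31} = i \sqrt{31} \approx 5.5678 i$)
$\left(\frac{p}{23} + \frac{g}{V{\left(-5 \right)}}\right) C + t{\left(6,-4 \right)} = \left(- \frac{4}{23} - \frac{16}{-5}\right) i \sqrt{31} - 4 = \left(\left(-4\right) \frac{1}{23} - - \frac{16}{5}\right) i \sqrt{31} - 4 = \left(- \frac{4}{23} + \frac{16}{5}\right) i \sqrt{31} - 4 = \frac{348 i \sqrt{31}}{115} - 4 = -4 + \frac{348 i \sqrt{31}}{115}$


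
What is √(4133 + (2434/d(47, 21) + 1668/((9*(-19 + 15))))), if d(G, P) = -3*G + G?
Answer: √80732229/141 ≈ 63.724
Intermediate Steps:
d(G, P) = -2*G
√(4133 + (2434/d(47, 21) + 1668/((9*(-19 + 15))))) = √(4133 + (2434/((-2*47)) + 1668/((9*(-19 + 15))))) = √(4133 + (2434/(-94) + 1668/((9*(-4))))) = √(4133 + (2434*(-1/94) + 1668/(-36))) = √(4133 + (-1217/47 + 1668*(-1/36))) = √(4133 + (-1217/47 - 139/3)) = √(4133 - 10184/141) = √(572569/141) = √80732229/141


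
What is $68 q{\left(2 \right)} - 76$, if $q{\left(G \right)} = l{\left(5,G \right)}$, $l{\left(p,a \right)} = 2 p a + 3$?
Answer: $1488$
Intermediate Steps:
$l{\left(p,a \right)} = 3 + 2 a p$ ($l{\left(p,a \right)} = 2 a p + 3 = 3 + 2 a p$)
$q{\left(G \right)} = 3 + 10 G$ ($q{\left(G \right)} = 3 + 2 G 5 = 3 + 10 G$)
$68 q{\left(2 \right)} - 76 = 68 \left(3 + 10 \cdot 2\right) - 76 = 68 \left(3 + 20\right) - 76 = 68 \cdot 23 - 76 = 1564 - 76 = 1488$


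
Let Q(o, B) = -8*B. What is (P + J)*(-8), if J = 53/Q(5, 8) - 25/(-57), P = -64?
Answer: 234893/456 ≈ 515.12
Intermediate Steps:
J = -1421/3648 (J = 53/((-8*8)) - 25/(-57) = 53/(-64) - 25*(-1/57) = 53*(-1/64) + 25/57 = -53/64 + 25/57 = -1421/3648 ≈ -0.38953)
(P + J)*(-8) = (-64 - 1421/3648)*(-8) = -234893/3648*(-8) = 234893/456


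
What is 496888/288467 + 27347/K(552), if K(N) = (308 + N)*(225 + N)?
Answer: 339919206409/192759418740 ≈ 1.7634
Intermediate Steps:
K(N) = (225 + N)*(308 + N)
496888/288467 + 27347/K(552) = 496888/288467 + 27347/(69300 + 552**2 + 533*552) = 496888*(1/288467) + 27347/(69300 + 304704 + 294216) = 496888/288467 + 27347/668220 = 339919206409/192759418740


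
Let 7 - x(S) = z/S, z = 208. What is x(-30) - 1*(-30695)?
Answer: 460634/15 ≈ 30709.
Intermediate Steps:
x(S) = 7 - 208/S
x(-30) - 1*(-30695) = (7 - 208/(-30)) - 1*(-30695) = (7 - 208*(-1/30)) + 30695 = (7 + 104/15) + 30695 = 209/15 + 30695 = 460634/15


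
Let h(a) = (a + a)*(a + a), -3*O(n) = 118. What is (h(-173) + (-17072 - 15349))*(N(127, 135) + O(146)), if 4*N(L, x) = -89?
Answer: -64511005/12 ≈ -5.3759e+6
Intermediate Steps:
O(n) = -118/3 (O(n) = -⅓*118 = -118/3)
N(L, x) = -89/4 (N(L, x) = (¼)*(-89) = -89/4)
h(a) = 4*a² (h(a) = (2*a)*(2*a) = 4*a²)
(h(-173) + (-17072 - 15349))*(N(127, 135) + O(146)) = (4*(-173)² + (-17072 - 15349))*(-89/4 - 118/3) = (4*29929 - 32421)*(-739/12) = (119716 - 32421)*(-739/12) = 87295*(-739/12) = -64511005/12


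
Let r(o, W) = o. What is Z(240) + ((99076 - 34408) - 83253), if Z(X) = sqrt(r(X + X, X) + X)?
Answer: -18585 + 12*sqrt(5) ≈ -18558.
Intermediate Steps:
Z(X) = sqrt(3)*sqrt(X) (Z(X) = sqrt((X + X) + X) = sqrt(2*X + X) = sqrt(3*X) = sqrt(3)*sqrt(X))
Z(240) + ((99076 - 34408) - 83253) = sqrt(3)*sqrt(240) + ((99076 - 34408) - 83253) = sqrt(3)*(4*sqrt(15)) + (64668 - 83253) = 12*sqrt(5) - 18585 = -18585 + 12*sqrt(5)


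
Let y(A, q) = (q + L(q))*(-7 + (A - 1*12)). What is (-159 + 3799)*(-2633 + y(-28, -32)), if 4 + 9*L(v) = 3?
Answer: -36814960/9 ≈ -4.0906e+6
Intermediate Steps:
L(v) = -⅑ (L(v) = -4/9 + (⅑)*3 = -4/9 + ⅓ = -⅑)
y(A, q) = (-19 + A)*(-⅑ + q) (y(A, q) = (q - ⅑)*(-7 + (A - 1*12)) = (-⅑ + q)*(-7 + (A - 12)) = (-⅑ + q)*(-7 + (-12 + A)) = (-⅑ + q)*(-19 + A) = (-19 + A)*(-⅑ + q))
(-159 + 3799)*(-2633 + y(-28, -32)) = (-159 + 3799)*(-2633 + (19/9 - 19*(-32) - ⅑*(-28) - 28*(-32))) = 3640*(-2633 + (19/9 + 608 + 28/9 + 896)) = 3640*(-2633 + 13583/9) = 3640*(-10114/9) = -36814960/9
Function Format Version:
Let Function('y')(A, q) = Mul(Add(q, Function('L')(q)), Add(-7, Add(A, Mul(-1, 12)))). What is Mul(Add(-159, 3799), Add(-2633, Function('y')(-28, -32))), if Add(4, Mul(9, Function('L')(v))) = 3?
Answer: Rational(-36814960, 9) ≈ -4.0906e+6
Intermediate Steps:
Function('L')(v) = Rational(-1, 9) (Function('L')(v) = Add(Rational(-4, 9), Mul(Rational(1, 9), 3)) = Add(Rational(-4, 9), Rational(1, 3)) = Rational(-1, 9))
Function('y')(A, q) = Mul(Add(-19, A), Add(Rational(-1, 9), q)) (Function('y')(A, q) = Mul(Add(q, Rational(-1, 9)), Add(-7, Add(A, Mul(-1, 12)))) = Mul(Add(Rational(-1, 9), q), Add(-7, Add(A, -12))) = Mul(Add(Rational(-1, 9), q), Add(-7, Add(-12, A))) = Mul(Add(Rational(-1, 9), q), Add(-19, A)) = Mul(Add(-19, A), Add(Rational(-1, 9), q)))
Mul(Add(-159, 3799), Add(-2633, Function('y')(-28, -32))) = Mul(Add(-159, 3799), Add(-2633, Add(Rational(19, 9), Mul(-19, -32), Mul(Rational(-1, 9), -28), Mul(-28, -32)))) = Mul(3640, Add(-2633, Add(Rational(19, 9), 608, Rational(28, 9), 896))) = Mul(3640, Add(-2633, Rational(13583, 9))) = Mul(3640, Rational(-10114, 9)) = Rational(-36814960, 9)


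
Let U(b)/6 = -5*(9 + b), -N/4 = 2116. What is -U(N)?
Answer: -253650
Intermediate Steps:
N = -8464 (N = -4*2116 = -8464)
U(b) = -270 - 30*b (U(b) = 6*(-5*(9 + b)) = 6*(-45 - 5*b) = -270 - 30*b)
-U(N) = -(-270 - 30*(-8464)) = -(-270 + 253920) = -1*253650 = -253650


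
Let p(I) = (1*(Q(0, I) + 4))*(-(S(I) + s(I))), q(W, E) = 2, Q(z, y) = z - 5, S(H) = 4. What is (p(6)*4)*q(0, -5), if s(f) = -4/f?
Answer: 80/3 ≈ 26.667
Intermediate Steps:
Q(z, y) = -5 + z
p(I) = 4 - 4/I (p(I) = (1*((-5 + 0) + 4))*(-(4 - 4/I)) = (1*(-5 + 4))*(-4 + 4/I) = (1*(-1))*(-4 + 4/I) = -(-4 + 4/I) = 4 - 4/I)
(p(6)*4)*q(0, -5) = ((4 - 4/6)*4)*2 = ((4 - 4*⅙)*4)*2 = ((4 - ⅔)*4)*2 = ((10/3)*4)*2 = (40/3)*2 = 80/3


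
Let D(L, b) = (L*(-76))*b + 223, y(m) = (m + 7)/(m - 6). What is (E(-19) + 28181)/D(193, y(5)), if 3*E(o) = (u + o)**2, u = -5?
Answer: 1669/10367 ≈ 0.16099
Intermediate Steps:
E(o) = (-5 + o)**2/3
y(m) = (7 + m)/(-6 + m)
D(L, b) = 223 - 76*L*b (D(L, b) = (-76*L)*b + 223 = -76*L*b + 223 = 223 - 76*L*b)
(E(-19) + 28181)/D(193, y(5)) = ((-5 - 19)**2/3 + 28181)/(223 - 76*193*(7 + 5)/(-6 + 5)) = ((1/3)*(-24)**2 + 28181)/(223 - 76*193*12/(-1)) = ((1/3)*576 + 28181)/(223 - 76*193*(-1*12)) = (192 + 28181)/(223 - 76*193*(-12)) = 28373/(223 + 176016) = 28373/176239 = 28373*(1/176239) = 1669/10367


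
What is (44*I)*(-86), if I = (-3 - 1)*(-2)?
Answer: -30272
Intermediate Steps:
I = 8 (I = -4*(-2) = 8)
(44*I)*(-86) = (44*8)*(-86) = 352*(-86) = -30272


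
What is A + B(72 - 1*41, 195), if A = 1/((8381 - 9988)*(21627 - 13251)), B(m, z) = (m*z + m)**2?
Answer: 496921829884031/13460232 ≈ 3.6918e+7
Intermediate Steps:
B(m, z) = (m + m*z)**2
A = -1/13460232 (A = 1/(-1607*8376) = 1/(-13460232) = -1/13460232 ≈ -7.4293e-8)
A + B(72 - 1*41, 195) = -1/13460232 + (72 - 1*41)**2*(1 + 195)**2 = -1/13460232 + (72 - 41)**2*196**2 = -1/13460232 + 31**2*38416 = -1/13460232 + 961*38416 = -1/13460232 + 36917776 = 496921829884031/13460232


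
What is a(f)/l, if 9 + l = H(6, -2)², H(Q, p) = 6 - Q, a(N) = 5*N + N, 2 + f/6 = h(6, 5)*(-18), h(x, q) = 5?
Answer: 368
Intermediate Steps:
f = -552 (f = -12 + 6*(5*(-18)) = -12 + 6*(-90) = -12 - 540 = -552)
a(N) = 6*N
l = -9 (l = -9 + (6 - 1*6)² = -9 + (6 - 6)² = -9 + 0² = -9 + 0 = -9)
a(f)/l = (6*(-552))/(-9) = -3312*(-⅑) = 368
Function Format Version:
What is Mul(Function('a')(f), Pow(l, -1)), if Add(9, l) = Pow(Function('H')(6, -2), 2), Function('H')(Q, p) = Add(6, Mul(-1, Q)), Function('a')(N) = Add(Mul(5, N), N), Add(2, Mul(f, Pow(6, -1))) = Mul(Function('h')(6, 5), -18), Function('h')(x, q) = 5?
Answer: 368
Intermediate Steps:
f = -552 (f = Add(-12, Mul(6, Mul(5, -18))) = Add(-12, Mul(6, -90)) = Add(-12, -540) = -552)
Function('a')(N) = Mul(6, N)
l = -9 (l = Add(-9, Pow(Add(6, Mul(-1, 6)), 2)) = Add(-9, Pow(Add(6, -6), 2)) = Add(-9, Pow(0, 2)) = Add(-9, 0) = -9)
Mul(Function('a')(f), Pow(l, -1)) = Mul(Mul(6, -552), Pow(-9, -1)) = Mul(-3312, Rational(-1, 9)) = 368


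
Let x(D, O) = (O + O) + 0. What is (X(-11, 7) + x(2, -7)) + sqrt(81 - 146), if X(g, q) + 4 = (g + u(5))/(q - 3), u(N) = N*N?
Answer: -29/2 + I*sqrt(65) ≈ -14.5 + 8.0623*I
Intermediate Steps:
u(N) = N**2
x(D, O) = 2*O (x(D, O) = 2*O + 0 = 2*O)
X(g, q) = -4 + (25 + g)/(-3 + q) (X(g, q) = -4 + (g + 5**2)/(q - 3) = -4 + (g + 25)/(-3 + q) = -4 + (25 + g)/(-3 + q))
(X(-11, 7) + x(2, -7)) + sqrt(81 - 146) = ((37 - 11 - 4*7)/(-3 + 7) + 2*(-7)) + sqrt(81 - 146) = ((37 - 11 - 28)/4 - 14) + sqrt(-65) = ((1/4)*(-2) - 14) + I*sqrt(65) = (-1/2 - 14) + I*sqrt(65) = -29/2 + I*sqrt(65)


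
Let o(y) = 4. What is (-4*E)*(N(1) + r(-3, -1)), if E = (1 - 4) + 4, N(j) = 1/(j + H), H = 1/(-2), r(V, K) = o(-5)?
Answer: -24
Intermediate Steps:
r(V, K) = 4
H = -½ ≈ -0.50000
N(j) = 1/(-½ + j) (N(j) = 1/(j - ½) = 1/(-½ + j))
E = 1 (E = -3 + 4 = 1)
(-4*E)*(N(1) + r(-3, -1)) = (-4*1)*(2/(-1 + 2*1) + 4) = -4*(2/(-1 + 2) + 4) = -4*(2/1 + 4) = -4*(2*1 + 4) = -4*(2 + 4) = -4*6 = -24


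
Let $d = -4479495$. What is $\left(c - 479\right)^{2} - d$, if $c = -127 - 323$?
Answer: $5342536$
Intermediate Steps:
$c = -450$
$\left(c - 479\right)^{2} - d = \left(-450 - 479\right)^{2} - -4479495 = \left(-929\right)^{2} + 4479495 = 863041 + 4479495 = 5342536$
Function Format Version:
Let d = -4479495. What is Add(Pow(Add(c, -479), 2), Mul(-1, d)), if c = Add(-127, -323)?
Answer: 5342536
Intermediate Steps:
c = -450
Add(Pow(Add(c, -479), 2), Mul(-1, d)) = Add(Pow(Add(-450, -479), 2), Mul(-1, -4479495)) = Add(Pow(-929, 2), 4479495) = Add(863041, 4479495) = 5342536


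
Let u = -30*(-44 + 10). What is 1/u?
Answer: 1/1020 ≈ 0.00098039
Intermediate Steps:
u = 1020 (u = -30*(-34) = 1020)
1/u = 1/1020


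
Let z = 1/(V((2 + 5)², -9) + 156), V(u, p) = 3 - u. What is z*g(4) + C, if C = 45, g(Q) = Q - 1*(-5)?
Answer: 4959/110 ≈ 45.082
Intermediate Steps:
g(Q) = 5 + Q (g(Q) = Q + 5 = 5 + Q)
z = 1/110 (z = 1/((3 - (2 + 5)²) + 156) = 1/((3 - 1*7²) + 156) = 1/((3 - 1*49) + 156) = 1/((3 - 49) + 156) = 1/(-46 + 156) = 1/110 ≈ 0.0090909)
z*g(4) + C = (5 + 4)/110 + 45 = (1/110)*9 + 45 = 9/110 + 45 = 4959/110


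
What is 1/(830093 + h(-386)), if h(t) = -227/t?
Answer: 386/320416125 ≈ 1.2047e-6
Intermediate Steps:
1/(830093 + h(-386)) = 1/(830093 - 227/(-386)) = 1/(830093 - 227*(-1/386)) = 1/(830093 + 227/386) = 1/(320416125/386) = 386/320416125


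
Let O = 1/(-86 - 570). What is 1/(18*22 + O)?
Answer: 656/259775 ≈ 0.0025253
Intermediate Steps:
O = -1/656 (O = 1/(-656) = -1/656 ≈ -0.0015244)
1/(18*22 + O) = 1/(18*22 - 1/656) = 1/(396 - 1/656) = 1/(259775/656) = 656/259775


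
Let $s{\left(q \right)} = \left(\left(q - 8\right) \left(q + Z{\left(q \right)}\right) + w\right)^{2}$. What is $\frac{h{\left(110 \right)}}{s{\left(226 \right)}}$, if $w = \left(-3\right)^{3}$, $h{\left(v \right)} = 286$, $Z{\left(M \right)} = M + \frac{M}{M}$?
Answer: $\frac{286}{9747020529} \approx 2.9342 \cdot 10^{-8}$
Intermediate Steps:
$Z{\left(M \right)} = 1 + M$ ($Z{\left(M \right)} = M + 1 = 1 + M$)
$w = -27$
$s{\left(q \right)} = \left(-27 + \left(1 + 2 q\right) \left(-8 + q\right)\right)^{2}$ ($s{\left(q \right)} = \left(\left(q - 8\right) \left(q + \left(1 + q\right)\right) - 27\right)^{2} = \left(\left(-8 + q\right) \left(1 + 2 q\right) - 27\right)^{2} = \left(\left(1 + 2 q\right) \left(-8 + q\right) - 27\right)^{2} = \left(-27 + \left(1 + 2 q\right) \left(-8 + q\right)\right)^{2}$)
$\frac{h{\left(110 \right)}}{s{\left(226 \right)}} = \frac{286}{\left(35 - 2 \cdot 226^{2} + 15 \cdot 226\right)^{2}} = \frac{286}{\left(35 - 102152 + 3390\right)^{2}} = \frac{286}{\left(-98727\right)^{2}} = \frac{286}{9747020529}$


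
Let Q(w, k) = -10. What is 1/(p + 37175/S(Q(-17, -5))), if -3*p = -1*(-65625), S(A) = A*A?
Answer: -4/86013 ≈ -4.6505e-5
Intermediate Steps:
S(A) = A**2
p = -21875 (p = -(-1)*(-65625)/3 = -1/3*65625 = -21875)
1/(p + 37175/S(Q(-17, -5))) = 1/(-21875 + 37175/((-10)**2)) = 1/(-21875 + 37175/100) = 1/(-21875 + 37175*(1/100)) = 1/(-21875 + 1487/4) = 1/(-86013/4) = -4/86013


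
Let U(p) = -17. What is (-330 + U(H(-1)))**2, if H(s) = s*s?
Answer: 120409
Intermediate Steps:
H(s) = s**2
(-330 + U(H(-1)))**2 = (-330 - 17)**2 = (-347)**2 = 120409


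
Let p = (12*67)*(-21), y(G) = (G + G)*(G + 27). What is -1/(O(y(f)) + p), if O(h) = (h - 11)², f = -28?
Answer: 1/14859 ≈ 6.7299e-5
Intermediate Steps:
y(G) = 2*G*(27 + G) (y(G) = (2*G)*(27 + G) = 2*G*(27 + G))
O(h) = (-11 + h)²
p = -16884 (p = 804*(-21) = -16884)
-1/(O(y(f)) + p) = -1/((-11 + 2*(-28)*(27 - 28))² - 16884) = -1/((-11 + 2*(-28)*(-1))² - 16884) = -1/((-11 + 56)² - 16884) = -1/(45² - 16884) = -1/(2025 - 16884) = -1/(-14859) = -1*(-1/14859) = 1/14859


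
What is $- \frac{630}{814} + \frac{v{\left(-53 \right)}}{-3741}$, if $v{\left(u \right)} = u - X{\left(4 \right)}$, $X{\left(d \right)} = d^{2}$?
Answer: $- \frac{383444}{507529} \approx -0.75551$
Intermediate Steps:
$v{\left(u \right)} = -16 + u$ ($v{\left(u \right)} = u - 4^{2} = u - 16 = -16 + u$)
$- \frac{630}{814} + \frac{v{\left(-53 \right)}}{-3741} = - \frac{630}{814} + \frac{-16 - 53}{-3741} = \left(-630\right) \frac{1}{814} - - \frac{23}{1247} = - \frac{315}{407} + \frac{23}{1247} = - \frac{383444}{507529}$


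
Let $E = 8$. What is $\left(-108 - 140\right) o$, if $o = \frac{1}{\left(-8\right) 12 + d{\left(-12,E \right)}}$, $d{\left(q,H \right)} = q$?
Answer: $\frac{62}{27} \approx 2.2963$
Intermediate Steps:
$o = - \frac{1}{108}$ ($o = \frac{1}{\left(-8\right) 12 - 12} = \frac{1}{-96 - 12} = \frac{1}{-108} = - \frac{1}{108} \approx -0.0092593$)
$\left(-108 - 140\right) o = \left(-108 - 140\right) \left(- \frac{1}{108}\right) = \left(-248\right) \left(- \frac{1}{108}\right) = \frac{62}{27}$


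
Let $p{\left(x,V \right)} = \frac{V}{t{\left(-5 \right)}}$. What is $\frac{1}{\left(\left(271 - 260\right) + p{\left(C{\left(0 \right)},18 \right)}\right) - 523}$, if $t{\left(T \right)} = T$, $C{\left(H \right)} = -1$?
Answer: $- \frac{5}{2578} \approx -0.0019395$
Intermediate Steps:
$p{\left(x,V \right)} = - \frac{V}{5}$ ($p{\left(x,V \right)} = \frac{V}{-5} = V \left(- \frac{1}{5}\right) = - \frac{V}{5}$)
$\frac{1}{\left(\left(271 - 260\right) + p{\left(C{\left(0 \right)},18 \right)}\right) - 523} = \frac{1}{\left(\left(271 - 260\right) - \frac{18}{5}\right) - 523} = \frac{1}{\left(11 - \frac{18}{5}\right) - 523} = \frac{1}{\frac{37}{5} - 523} = \frac{1}{- \frac{2578}{5}} = - \frac{5}{2578}$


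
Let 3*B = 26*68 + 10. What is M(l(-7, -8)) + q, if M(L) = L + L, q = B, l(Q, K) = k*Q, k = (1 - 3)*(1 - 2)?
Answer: 1694/3 ≈ 564.67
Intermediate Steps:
k = 2 (k = -2*(-1) = 2)
l(Q, K) = 2*Q
B = 1778/3 (B = (26*68 + 10)/3 = (1768 + 10)/3 = (1/3)*1778 = 1778/3 ≈ 592.67)
q = 1778/3 ≈ 592.67
M(L) = 2*L
M(l(-7, -8)) + q = 2*(2*(-7)) + 1778/3 = 2*(-14) + 1778/3 = -28 + 1778/3 = 1694/3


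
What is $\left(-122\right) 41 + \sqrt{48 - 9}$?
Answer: $-5002 + \sqrt{39} \approx -4995.8$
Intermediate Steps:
$\left(-122\right) 41 + \sqrt{48 - 9} = -5002 + \sqrt{39}$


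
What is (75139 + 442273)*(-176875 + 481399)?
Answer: 157564371888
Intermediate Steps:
(75139 + 442273)*(-176875 + 481399) = 517412*304524 = 157564371888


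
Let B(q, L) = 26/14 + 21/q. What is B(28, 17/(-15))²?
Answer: 5329/784 ≈ 6.7972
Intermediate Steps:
B(q, L) = 13/7 + 21/q (B(q, L) = 26*(1/14) + 21/q = 13/7 + 21/q)
B(28, 17/(-15))² = (13/7 + 21/28)² = (13/7 + 21*(1/28))² = (13/7 + ¾)² = (73/28)² = 5329/784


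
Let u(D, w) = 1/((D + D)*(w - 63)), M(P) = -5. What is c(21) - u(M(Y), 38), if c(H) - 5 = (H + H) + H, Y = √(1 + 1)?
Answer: 16999/250 ≈ 67.996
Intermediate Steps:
Y = √2 ≈ 1.4142
c(H) = 5 + 3*H (c(H) = 5 + ((H + H) + H) = 5 + (2*H + H) = 5 + 3*H)
u(D, w) = 1/(2*D*(-63 + w)) (u(D, w) = 1/((2*D)*(-63 + w)) = 1/(2*D*(-63 + w)))
c(21) - u(M(Y), 38) = (5 + 3*21) - 1/(2*(-5)*(-63 + 38)) = (5 + 63) - (-1)/(2*5*(-25)) = 68 - (-1)*(-1)/(2*5*25) = 68 - 1*1/250 = 68 - 1/250 = 16999/250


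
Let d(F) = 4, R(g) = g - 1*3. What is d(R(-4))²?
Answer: 16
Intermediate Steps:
R(g) = -3 + g (R(g) = g - 3 = -3 + g)
d(R(-4))² = 4² = 16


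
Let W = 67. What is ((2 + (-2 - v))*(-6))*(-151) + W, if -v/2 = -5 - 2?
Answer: -12617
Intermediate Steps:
v = 14 (v = -2*(-5 - 2) = -2*(-7) = 14)
((2 + (-2 - v))*(-6))*(-151) + W = ((2 + (-2 - 1*14))*(-6))*(-151) + 67 = ((2 + (-2 - 14))*(-6))*(-151) + 67 = ((2 - 16)*(-6))*(-151) + 67 = -14*(-6)*(-151) + 67 = 84*(-151) + 67 = -12684 + 67 = -12617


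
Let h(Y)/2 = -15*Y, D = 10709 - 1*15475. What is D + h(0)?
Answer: -4766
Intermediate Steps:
D = -4766 (D = 10709 - 15475 = -4766)
h(Y) = -30*Y (h(Y) = 2*(-15*Y) = -30*Y)
D + h(0) = -4766 - 30*0 = -4766 + 0 = -4766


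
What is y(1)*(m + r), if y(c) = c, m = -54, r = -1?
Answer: -55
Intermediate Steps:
y(1)*(m + r) = 1*(-54 - 1) = 1*(-55) = -55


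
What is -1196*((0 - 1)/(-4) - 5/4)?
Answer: 1196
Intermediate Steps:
-1196*((0 - 1)/(-4) - 5/4) = -1196*(-1*(-¼) - 5*¼) = -1196*(¼ - 5/4) = -1196*(-1) = 1196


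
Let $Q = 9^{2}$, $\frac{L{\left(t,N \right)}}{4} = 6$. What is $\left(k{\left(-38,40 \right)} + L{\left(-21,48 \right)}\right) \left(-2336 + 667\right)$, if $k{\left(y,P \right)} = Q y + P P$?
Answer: $2426726$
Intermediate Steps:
$L{\left(t,N \right)} = 24$ ($L{\left(t,N \right)} = 4 \cdot 6 = 24$)
$Q = 81$
$k{\left(y,P \right)} = P^{2} + 81 y$ ($k{\left(y,P \right)} = 81 y + P P = 81 y + P^{2} = P^{2} + 81 y$)
$\left(k{\left(-38,40 \right)} + L{\left(-21,48 \right)}\right) \left(-2336 + 667\right) = \left(\left(40^{2} + 81 \left(-38\right)\right) + 24\right) \left(-2336 + 667\right) = \left(\left(1600 - 3078\right) + 24\right) \left(-1669\right) = \left(-1478 + 24\right) \left(-1669\right) = \left(-1454\right) \left(-1669\right) = 2426726$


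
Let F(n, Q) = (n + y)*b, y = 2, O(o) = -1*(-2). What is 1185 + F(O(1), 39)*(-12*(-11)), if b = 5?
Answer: 3825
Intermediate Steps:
O(o) = 2
F(n, Q) = 10 + 5*n (F(n, Q) = (n + 2)*5 = (2 + n)*5 = 10 + 5*n)
1185 + F(O(1), 39)*(-12*(-11)) = 1185 + (10 + 5*2)*(-12*(-11)) = 1185 + (10 + 10)*132 = 1185 + 20*132 = 1185 + 2640 = 3825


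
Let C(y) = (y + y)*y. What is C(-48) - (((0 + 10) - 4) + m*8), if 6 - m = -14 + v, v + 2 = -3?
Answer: 4402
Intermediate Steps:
v = -5 (v = -2 - 3 = -5)
m = 25 (m = 6 - (-14 - 5) = 6 - 1*(-19) = 6 + 19 = 25)
C(y) = 2*y² (C(y) = (2*y)*y = 2*y²)
C(-48) - (((0 + 10) - 4) + m*8) = 2*(-48)² - (((0 + 10) - 4) + 25*8) = 2*2304 - ((10 - 4) + 200) = 4608 - (6 + 200) = 4608 - 1*206 = 4608 - 206 = 4402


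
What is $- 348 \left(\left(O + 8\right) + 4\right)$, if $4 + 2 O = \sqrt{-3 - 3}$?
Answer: $-3480 - 174 i \sqrt{6} \approx -3480.0 - 426.21 i$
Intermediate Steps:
$O = -2 + \frac{i \sqrt{6}}{2}$ ($O = -2 + \frac{\sqrt{-3 - 3}}{2} = -2 + \frac{\sqrt{-6}}{2} = -2 + \frac{i \sqrt{6}}{2} \approx -2.0 + 1.2247 i$)
$- 348 \left(\left(O + 8\right) + 4\right) = - 348 \left(\left(\left(-2 + \frac{i \sqrt{6}}{2}\right) + 8\right) + 4\right) = - 348 \left(\left(6 + \frac{i \sqrt{6}}{2}\right) + 4\right) = - 348 \left(10 + \frac{i \sqrt{6}}{2}\right) = -3480 - 174 i \sqrt{6}$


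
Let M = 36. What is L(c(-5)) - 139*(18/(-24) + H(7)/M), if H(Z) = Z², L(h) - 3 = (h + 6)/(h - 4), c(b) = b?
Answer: -1477/18 ≈ -82.056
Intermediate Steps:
L(h) = 3 + (6 + h)/(-4 + h) (L(h) = 3 + (h + 6)/(h - 4) = 3 + (6 + h)/(-4 + h))
L(c(-5)) - 139*(18/(-24) + H(7)/M) = 2*(-3 + 2*(-5))/(-4 - 5) - 139*(18/(-24) + 7²/36) = 2*(-3 - 10)/(-9) - 139*(18*(-1/24) + 49*(1/36)) = 2*(-⅑)*(-13) - 139*(-¾ + 49/36) = 26/9 - 139*11/18 = 26/9 - 1529/18 = -1477/18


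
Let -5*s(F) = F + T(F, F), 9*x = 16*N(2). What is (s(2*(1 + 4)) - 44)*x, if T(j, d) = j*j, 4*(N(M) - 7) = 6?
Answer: -2992/3 ≈ -997.33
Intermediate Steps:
N(M) = 17/2 (N(M) = 7 + (¼)*6 = 7 + 3/2 = 17/2)
T(j, d) = j²
x = 136/9 (x = (16*(17/2))/9 = (⅑)*136 = 136/9 ≈ 15.111)
s(F) = -F/5 - F²/5 (s(F) = -(F + F²)/5 = -F/5 - F²/5)
(s(2*(1 + 4)) - 44)*x = ((2*(1 + 4))*(-1 - 2*(1 + 4))/5 - 44)*(136/9) = ((2*5)*(-1 - 2*5)/5 - 44)*(136/9) = ((⅕)*10*(-1 - 1*10) - 44)*(136/9) = ((⅕)*10*(-1 - 10) - 44)*(136/9) = ((⅕)*10*(-11) - 44)*(136/9) = (-22 - 44)*(136/9) = -66*136/9 = -2992/3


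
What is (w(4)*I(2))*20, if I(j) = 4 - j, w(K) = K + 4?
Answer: 320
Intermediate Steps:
w(K) = 4 + K
(w(4)*I(2))*20 = ((4 + 4)*(4 - 1*2))*20 = (8*(4 - 2))*20 = (8*2)*20 = 16*20 = 320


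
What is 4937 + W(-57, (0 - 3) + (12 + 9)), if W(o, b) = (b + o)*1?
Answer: 4898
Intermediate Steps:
W(o, b) = b + o
4937 + W(-57, (0 - 3) + (12 + 9)) = 4937 + (((0 - 3) + (12 + 9)) - 57) = 4937 + ((-3 + 21) - 57) = 4937 + (18 - 57) = 4937 - 39 = 4898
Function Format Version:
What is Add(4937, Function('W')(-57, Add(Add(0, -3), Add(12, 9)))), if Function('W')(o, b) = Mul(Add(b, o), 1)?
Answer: 4898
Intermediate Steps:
Function('W')(o, b) = Add(b, o)
Add(4937, Function('W')(-57, Add(Add(0, -3), Add(12, 9)))) = Add(4937, Add(Add(Add(0, -3), Add(12, 9)), -57)) = Add(4937, Add(Add(-3, 21), -57)) = Add(4937, Add(18, -57)) = Add(4937, -39) = 4898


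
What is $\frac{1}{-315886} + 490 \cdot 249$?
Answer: $\frac{38541250859}{315886} \approx 1.2201 \cdot 10^{5}$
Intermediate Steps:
$\frac{1}{-315886} + 490 \cdot 249 = - \frac{1}{315886} + 122010 = \frac{38541250859}{315886}$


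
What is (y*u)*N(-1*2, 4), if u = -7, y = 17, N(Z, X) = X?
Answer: -476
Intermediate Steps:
(y*u)*N(-1*2, 4) = (17*(-7))*4 = -119*4 = -476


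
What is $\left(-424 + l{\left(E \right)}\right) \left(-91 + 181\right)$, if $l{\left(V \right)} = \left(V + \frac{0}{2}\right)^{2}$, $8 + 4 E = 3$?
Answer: $- \frac{304155}{8} \approx -38019.0$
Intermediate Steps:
$E = - \frac{5}{4}$ ($E = -2 + \frac{1}{4} \cdot 3 = -2 + \frac{3}{4} = - \frac{5}{4} \approx -1.25$)
$l{\left(V \right)} = V^{2}$ ($l{\left(V \right)} = \left(V + 0 \cdot \frac{1}{2}\right)^{2} = \left(V + 0\right)^{2} = V^{2}$)
$\left(-424 + l{\left(E \right)}\right) \left(-91 + 181\right) = \left(-424 + \left(- \frac{5}{4}\right)^{2}\right) \left(-91 + 181\right) = \left(-424 + \frac{25}{16}\right) 90 = \left(- \frac{6759}{16}\right) 90 = - \frac{304155}{8}$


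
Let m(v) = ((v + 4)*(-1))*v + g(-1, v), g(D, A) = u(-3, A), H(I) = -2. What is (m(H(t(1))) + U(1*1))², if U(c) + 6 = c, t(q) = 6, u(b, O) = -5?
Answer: 36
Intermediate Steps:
g(D, A) = -5
m(v) = -5 + v*(-4 - v) (m(v) = ((v + 4)*(-1))*v - 5 = ((4 + v)*(-1))*v - 5 = (-4 - v)*v - 5 = v*(-4 - v) - 5 = -5 + v*(-4 - v))
U(c) = -6 + c
(m(H(t(1))) + U(1*1))² = ((-5 - 1*(-2)² - 4*(-2)) + (-6 + 1*1))² = ((-5 - 1*4 + 8) + (-6 + 1))² = ((-5 - 4 + 8) - 5)² = (-1 - 5)² = (-6)² = 36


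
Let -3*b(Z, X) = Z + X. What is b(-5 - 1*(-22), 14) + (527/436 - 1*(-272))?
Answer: 343841/1308 ≈ 262.88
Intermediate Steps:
b(Z, X) = -X/3 - Z/3 (b(Z, X) = -(Z + X)/3 = -(X + Z)/3 = -X/3 - Z/3)
b(-5 - 1*(-22), 14) + (527/436 - 1*(-272)) = (-⅓*14 - (-5 - 1*(-22))/3) + (527/436 - 1*(-272)) = (-14/3 - (-5 + 22)/3) + (527*(1/436) + 272) = (-14/3 - ⅓*17) + (527/436 + 272) = (-14/3 - 17/3) + 119119/436 = -31/3 + 119119/436 = 343841/1308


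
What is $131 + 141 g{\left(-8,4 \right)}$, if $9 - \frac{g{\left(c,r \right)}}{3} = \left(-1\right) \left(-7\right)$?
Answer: $977$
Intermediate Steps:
$g{\left(c,r \right)} = 6$ ($g{\left(c,r \right)} = 27 - 3 \left(\left(-1\right) \left(-7\right)\right) = 27 - 21 = 6$)
$131 + 141 g{\left(-8,4 \right)} = 131 + 141 \cdot 6 = 131 + 846 = 977$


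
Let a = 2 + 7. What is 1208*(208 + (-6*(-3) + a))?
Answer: 283880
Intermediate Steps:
a = 9
1208*(208 + (-6*(-3) + a)) = 1208*(208 + (-6*(-3) + 9)) = 1208*(208 + (18 + 9)) = 1208*(208 + 27) = 1208*235 = 283880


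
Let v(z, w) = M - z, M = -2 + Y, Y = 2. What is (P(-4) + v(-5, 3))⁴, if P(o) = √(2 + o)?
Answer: (5 + I*√2)⁴ ≈ 329.0 + 650.54*I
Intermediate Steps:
M = 0 (M = -2 + 2 = 0)
v(z, w) = -z (v(z, w) = 0 - z = -z)
(P(-4) + v(-5, 3))⁴ = (√(2 - 4) - 1*(-5))⁴ = (√(-2) + 5)⁴ = (I*√2 + 5)⁴ = (5 + I*√2)⁴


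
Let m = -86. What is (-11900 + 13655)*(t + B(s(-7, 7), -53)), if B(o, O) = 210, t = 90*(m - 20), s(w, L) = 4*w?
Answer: -16374150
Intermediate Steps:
t = -9540 (t = 90*(-86 - 20) = 90*(-106) = -9540)
(-11900 + 13655)*(t + B(s(-7, 7), -53)) = (-11900 + 13655)*(-9540 + 210) = 1755*(-9330) = -16374150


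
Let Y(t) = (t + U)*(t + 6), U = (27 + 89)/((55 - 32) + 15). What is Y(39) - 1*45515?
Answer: -828830/19 ≈ -43623.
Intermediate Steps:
U = 58/19 (U = 116/(23 + 15) = 116/38 = 116*(1/38) = 58/19 ≈ 3.0526)
Y(t) = (6 + t)*(58/19 + t) (Y(t) = (t + 58/19)*(t + 6) = (58/19 + t)*(6 + t) = (6 + t)*(58/19 + t))
Y(39) - 1*45515 = (348/19 + 39² + (172/19)*39) - 1*45515 = (348/19 + 1521 + 6708/19) - 45515 = 35955/19 - 45515 = -828830/19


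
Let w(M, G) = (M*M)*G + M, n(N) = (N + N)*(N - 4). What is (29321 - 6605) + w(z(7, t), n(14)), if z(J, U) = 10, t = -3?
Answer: 50726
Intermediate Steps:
n(N) = 2*N*(-4 + N) (n(N) = (2*N)*(-4 + N) = 2*N*(-4 + N))
w(M, G) = M + G*M**2 (w(M, G) = M**2*G + M = G*M**2 + M = M + G*M**2)
(29321 - 6605) + w(z(7, t), n(14)) = (29321 - 6605) + 10*(1 + (2*14*(-4 + 14))*10) = 22716 + 10*(1 + (2*14*10)*10) = 22716 + 10*(1 + 280*10) = 22716 + 10*(1 + 2800) = 22716 + 10*2801 = 22716 + 28010 = 50726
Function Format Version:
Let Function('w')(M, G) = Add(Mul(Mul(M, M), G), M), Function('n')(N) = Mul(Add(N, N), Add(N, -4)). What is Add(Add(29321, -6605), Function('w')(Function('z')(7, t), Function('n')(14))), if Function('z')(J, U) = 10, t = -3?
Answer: 50726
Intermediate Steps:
Function('n')(N) = Mul(2, N, Add(-4, N)) (Function('n')(N) = Mul(Mul(2, N), Add(-4, N)) = Mul(2, N, Add(-4, N)))
Function('w')(M, G) = Add(M, Mul(G, Pow(M, 2))) (Function('w')(M, G) = Add(Mul(Pow(M, 2), G), M) = Add(Mul(G, Pow(M, 2)), M) = Add(M, Mul(G, Pow(M, 2))))
Add(Add(29321, -6605), Function('w')(Function('z')(7, t), Function('n')(14))) = Add(Add(29321, -6605), Mul(10, Add(1, Mul(Mul(2, 14, Add(-4, 14)), 10)))) = Add(22716, Mul(10, Add(1, Mul(Mul(2, 14, 10), 10)))) = Add(22716, Mul(10, Add(1, Mul(280, 10)))) = Add(22716, Mul(10, Add(1, 2800))) = Add(22716, Mul(10, 2801)) = Add(22716, 28010) = 50726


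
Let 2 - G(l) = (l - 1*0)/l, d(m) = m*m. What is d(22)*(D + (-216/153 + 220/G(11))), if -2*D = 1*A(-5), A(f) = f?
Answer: 1819114/17 ≈ 1.0701e+5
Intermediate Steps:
d(m) = m²
G(l) = 1 (G(l) = 2 - (l - 1*0)/l = 2 - (l + 0)/l = 2 - l/l = 2 - 1*1 = 2 - 1 = 1)
D = 5/2 (D = -(-5)/2 = -½*(-5) = 5/2 ≈ 2.5000)
d(22)*(D + (-216/153 + 220/G(11))) = 22²*(5/2 + (-216/153 + 220/1)) = 484*(5/2 + (-216*1/153 + 220*1)) = 484*(5/2 + (-24/17 + 220)) = 484*(5/2 + 3716/17) = 484*(7517/34) = 1819114/17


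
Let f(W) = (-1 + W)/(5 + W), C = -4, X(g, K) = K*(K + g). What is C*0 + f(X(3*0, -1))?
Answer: 0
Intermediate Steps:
f(W) = (-1 + W)/(5 + W)
C*0 + f(X(3*0, -1)) = -4*0 + (-1 - (-1 + 3*0))/(5 - (-1 + 3*0)) = 0 + (-1 - (-1 + 0))/(5 - (-1 + 0)) = 0 + (-1 - 1*(-1))/(5 - 1*(-1)) = 0 + (-1 + 1)/(5 + 1) = 0 + 0/6 = 0 + (⅙)*0 = 0 + 0 = 0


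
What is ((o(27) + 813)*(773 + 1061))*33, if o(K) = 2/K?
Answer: 442879822/9 ≈ 4.9209e+7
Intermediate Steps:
((o(27) + 813)*(773 + 1061))*33 = ((2/27 + 813)*(773 + 1061))*33 = ((2*(1/27) + 813)*1834)*33 = ((2/27 + 813)*1834)*33 = ((21953/27)*1834)*33 = (40261802/27)*33 = 442879822/9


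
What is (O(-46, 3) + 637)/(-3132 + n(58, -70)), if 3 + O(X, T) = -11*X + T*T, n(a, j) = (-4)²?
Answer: -1149/3116 ≈ -0.36874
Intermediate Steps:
n(a, j) = 16
O(X, T) = -3 + T² - 11*X (O(X, T) = -3 + (-11*X + T*T) = -3 + (-11*X + T²) = -3 + (T² - 11*X) = -3 + T² - 11*X)
(O(-46, 3) + 637)/(-3132 + n(58, -70)) = ((-3 + 3² - 11*(-46)) + 637)/(-3132 + 16) = ((-3 + 9 + 506) + 637)/(-3116) = (512 + 637)*(-1/3116) = 1149*(-1/3116) = -1149/3116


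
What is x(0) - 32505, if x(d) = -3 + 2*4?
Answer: -32500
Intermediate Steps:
x(d) = 5 (x(d) = -3 + 8 = 5)
x(0) - 32505 = 5 - 32505 = -32500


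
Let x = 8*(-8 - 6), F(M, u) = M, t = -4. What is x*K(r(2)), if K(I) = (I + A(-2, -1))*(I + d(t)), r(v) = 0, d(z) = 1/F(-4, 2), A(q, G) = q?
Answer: -56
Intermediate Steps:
d(z) = -1/4 (d(z) = 1/(-4) = -1/4)
x = -112 (x = 8*(-14) = -112)
K(I) = (-2 + I)*(-1/4 + I) (K(I) = (I - 2)*(I - 1/4) = (-2 + I)*(-1/4 + I))
x*K(r(2)) = -112*(1/2 + 0**2 - 9/4*0) = -112*(1/2 + 0 + 0) = -112*1/2 = -56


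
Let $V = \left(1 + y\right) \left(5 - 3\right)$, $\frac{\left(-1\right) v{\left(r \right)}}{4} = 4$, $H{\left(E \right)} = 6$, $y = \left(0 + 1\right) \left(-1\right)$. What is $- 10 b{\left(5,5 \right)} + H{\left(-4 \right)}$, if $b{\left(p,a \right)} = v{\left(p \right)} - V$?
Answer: $166$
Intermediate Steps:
$y = -1$ ($y = 1 \left(-1\right) = -1$)
$v{\left(r \right)} = -16$ ($v{\left(r \right)} = \left(-4\right) 4 = -16$)
$V = 0$ ($V = \left(1 - 1\right) \left(5 - 3\right) = 0 \cdot 2 = 0$)
$b{\left(p,a \right)} = -16$ ($b{\left(p,a \right)} = -16 - 0 = -16 + 0 = -16$)
$- 10 b{\left(5,5 \right)} + H{\left(-4 \right)} = \left(-10\right) \left(-16\right) + 6 = 160 + 6 = 166$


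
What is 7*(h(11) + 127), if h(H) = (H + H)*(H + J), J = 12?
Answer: 4431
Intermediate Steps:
h(H) = 2*H*(12 + H) (h(H) = (H + H)*(H + 12) = (2*H)*(12 + H) = 2*H*(12 + H))
7*(h(11) + 127) = 7*(2*11*(12 + 11) + 127) = 7*(2*11*23 + 127) = 7*(506 + 127) = 7*633 = 4431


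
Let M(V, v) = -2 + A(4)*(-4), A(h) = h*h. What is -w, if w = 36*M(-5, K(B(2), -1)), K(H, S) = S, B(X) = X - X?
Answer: 2376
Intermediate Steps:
A(h) = h²
B(X) = 0
M(V, v) = -66 (M(V, v) = -2 + 4²*(-4) = -2 + 16*(-4) = -2 - 64 = -66)
w = -2376 (w = 36*(-66) = -2376)
-w = -1*(-2376) = 2376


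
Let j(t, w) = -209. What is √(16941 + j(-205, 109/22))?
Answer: 2*√4183 ≈ 129.35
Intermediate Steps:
√(16941 + j(-205, 109/22)) = √(16941 - 209) = √16732 = 2*√4183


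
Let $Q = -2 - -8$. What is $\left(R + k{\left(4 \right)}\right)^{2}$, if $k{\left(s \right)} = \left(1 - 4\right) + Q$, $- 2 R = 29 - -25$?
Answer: $576$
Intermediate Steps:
$R = -27$ ($R = - \frac{29 - -25}{2} = - \frac{29 + 25}{2} = \left(- \frac{1}{2}\right) 54 = -27$)
$Q = 6$ ($Q = -2 + 8 = 6$)
$k{\left(s \right)} = 3$ ($k{\left(s \right)} = \left(1 - 4\right) + 6 = -3 + 6 = 3$)
$\left(R + k{\left(4 \right)}\right)^{2} = \left(-27 + 3\right)^{2} = \left(-24\right)^{2} = 576$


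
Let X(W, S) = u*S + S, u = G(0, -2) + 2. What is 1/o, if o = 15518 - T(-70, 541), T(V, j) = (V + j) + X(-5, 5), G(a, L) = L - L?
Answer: 1/15032 ≈ 6.6525e-5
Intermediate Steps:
G(a, L) = 0
u = 2 (u = 0 + 2 = 2)
X(W, S) = 3*S (X(W, S) = 2*S + S = 3*S)
T(V, j) = 15 + V + j (T(V, j) = (V + j) + 3*5 = (V + j) + 15 = 15 + V + j)
o = 15032 (o = 15518 - (15 - 70 + 541) = 15518 - 1*486 = 15518 - 486 = 15032)
1/o = 1/15032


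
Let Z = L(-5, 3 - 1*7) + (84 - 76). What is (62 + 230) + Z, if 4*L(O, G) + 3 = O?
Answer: 298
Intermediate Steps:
L(O, G) = -¾ + O/4
Z = 6 (Z = (-¾ + (¼)*(-5)) + (84 - 76) = (-¾ - 5/4) + 8 = -2 + 8 = 6)
(62 + 230) + Z = (62 + 230) + 6 = 292 + 6 = 298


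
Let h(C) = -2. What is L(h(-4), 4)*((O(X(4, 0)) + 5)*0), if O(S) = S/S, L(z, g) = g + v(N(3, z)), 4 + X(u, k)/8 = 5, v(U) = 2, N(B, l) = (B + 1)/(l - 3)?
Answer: 0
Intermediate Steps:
N(B, l) = (1 + B)/(-3 + l)
X(u, k) = 8 (X(u, k) = -32 + 8*5 = -32 + 40 = 8)
L(z, g) = 2 + g (L(z, g) = g + 2 = 2 + g)
O(S) = 1
L(h(-4), 4)*((O(X(4, 0)) + 5)*0) = (2 + 4)*((1 + 5)*0) = 6*(6*0) = 6*0 = 0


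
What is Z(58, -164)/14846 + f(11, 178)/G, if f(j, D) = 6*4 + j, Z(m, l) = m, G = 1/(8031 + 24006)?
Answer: 8323372814/7423 ≈ 1.1213e+6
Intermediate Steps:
G = 1/32037 ≈ 3.1214e-5
f(j, D) = 24 + j
Z(58, -164)/14846 + f(11, 178)/G = 58/14846 + (24 + 11)/(1/32037) = 58*(1/14846) + 35*32037 = 29/7423 + 1121295 = 8323372814/7423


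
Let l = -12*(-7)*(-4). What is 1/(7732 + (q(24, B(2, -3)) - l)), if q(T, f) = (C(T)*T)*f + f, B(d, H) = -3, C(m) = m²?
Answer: -1/33407 ≈ -2.9934e-5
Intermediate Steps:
q(T, f) = f + f*T³ (q(T, f) = (T²*T)*f + f = T³*f + f = f*T³ + f = f + f*T³)
l = -336 (l = 84*(-4) = -336)
1/(7732 + (q(24, B(2, -3)) - l)) = 1/(7732 + (-3*(1 + 24³) - 1*(-336))) = 1/(7732 + (-3*(1 + 13824) + 336)) = 1/(7732 + (-3*13825 + 336)) = 1/(7732 + (-41475 + 336)) = 1/(7732 - 41139) = 1/(-33407) = -1/33407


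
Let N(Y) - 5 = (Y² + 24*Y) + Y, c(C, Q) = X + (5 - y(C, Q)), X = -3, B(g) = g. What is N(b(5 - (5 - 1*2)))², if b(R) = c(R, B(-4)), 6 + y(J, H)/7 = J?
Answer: 2739025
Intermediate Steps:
y(J, H) = -42 + 7*J
c(C, Q) = 44 - 7*C (c(C, Q) = -3 + (5 - (-42 + 7*C)) = -3 + (5 + (42 - 7*C)) = -3 + (47 - 7*C) = 44 - 7*C)
b(R) = 44 - 7*R
N(Y) = 5 + Y² + 25*Y (N(Y) = 5 + ((Y² + 24*Y) + Y) = 5 + (Y² + 25*Y) = 5 + Y² + 25*Y)
N(b(5 - (5 - 1*2)))² = (5 + (44 - 7*(5 - (5 - 1*2)))² + 25*(44 - 7*(5 - (5 - 1*2))))² = (5 + (44 - 7*(5 - (5 - 2)))² + 25*(44 - 7*(5 - (5 - 2))))² = (5 + (44 - 7*(5 - 1*3))² + 25*(44 - 7*(5 - 1*3)))² = (5 + (44 - 7*(5 - 3))² + 25*(44 - 7*(5 - 3)))² = (5 + (44 - 7*2)² + 25*(44 - 7*2))² = (5 + (44 - 14)² + 25*(44 - 14))² = (5 + 30² + 25*30)² = (5 + 900 + 750)² = 1655² = 2739025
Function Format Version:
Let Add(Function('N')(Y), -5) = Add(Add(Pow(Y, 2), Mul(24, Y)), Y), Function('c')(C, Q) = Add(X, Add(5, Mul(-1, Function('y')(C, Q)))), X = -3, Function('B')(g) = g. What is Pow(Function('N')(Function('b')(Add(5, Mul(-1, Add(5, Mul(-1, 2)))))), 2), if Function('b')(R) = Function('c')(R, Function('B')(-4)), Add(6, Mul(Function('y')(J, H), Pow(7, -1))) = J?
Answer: 2739025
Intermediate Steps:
Function('y')(J, H) = Add(-42, Mul(7, J))
Function('c')(C, Q) = Add(44, Mul(-7, C)) (Function('c')(C, Q) = Add(-3, Add(5, Mul(-1, Add(-42, Mul(7, C))))) = Add(-3, Add(5, Add(42, Mul(-7, C)))) = Add(-3, Add(47, Mul(-7, C))) = Add(44, Mul(-7, C)))
Function('b')(R) = Add(44, Mul(-7, R))
Function('N')(Y) = Add(5, Pow(Y, 2), Mul(25, Y)) (Function('N')(Y) = Add(5, Add(Add(Pow(Y, 2), Mul(24, Y)), Y)) = Add(5, Add(Pow(Y, 2), Mul(25, Y))) = Add(5, Pow(Y, 2), Mul(25, Y)))
Pow(Function('N')(Function('b')(Add(5, Mul(-1, Add(5, Mul(-1, 2)))))), 2) = Pow(Add(5, Pow(Add(44, Mul(-7, Add(5, Mul(-1, Add(5, Mul(-1, 2)))))), 2), Mul(25, Add(44, Mul(-7, Add(5, Mul(-1, Add(5, Mul(-1, 2)))))))), 2) = Pow(Add(5, Pow(Add(44, Mul(-7, Add(5, Mul(-1, Add(5, -2))))), 2), Mul(25, Add(44, Mul(-7, Add(5, Mul(-1, Add(5, -2))))))), 2) = Pow(Add(5, Pow(Add(44, Mul(-7, Add(5, Mul(-1, 3)))), 2), Mul(25, Add(44, Mul(-7, Add(5, Mul(-1, 3)))))), 2) = Pow(Add(5, Pow(Add(44, Mul(-7, Add(5, -3))), 2), Mul(25, Add(44, Mul(-7, Add(5, -3))))), 2) = Pow(Add(5, Pow(Add(44, Mul(-7, 2)), 2), Mul(25, Add(44, Mul(-7, 2)))), 2) = Pow(Add(5, Pow(Add(44, -14), 2), Mul(25, Add(44, -14))), 2) = Pow(Add(5, Pow(30, 2), Mul(25, 30)), 2) = Pow(Add(5, 900, 750), 2) = Pow(1655, 2) = 2739025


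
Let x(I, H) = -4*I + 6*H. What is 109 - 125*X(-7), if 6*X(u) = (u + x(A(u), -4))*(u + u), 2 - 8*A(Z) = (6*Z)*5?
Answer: -119548/3 ≈ -39849.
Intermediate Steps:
A(Z) = ¼ - 15*Z/4 (A(Z) = ¼ - 6*Z*5/8 = ¼ - 15*Z/4)
X(u) = u*(-25 + 16*u)/3 (X(u) = ((u + (-4*(¼ - 15*u/4) + 6*(-4)))*(u + u))/6 = ((u + ((-1 + 15*u) - 24))*(2*u))/6 = ((u + (-25 + 15*u))*(2*u))/6 = ((-25 + 16*u)*(2*u))/6 = (2*u*(-25 + 16*u))/6 = u*(-25 + 16*u)/3)
109 - 125*X(-7) = 109 - 125*(-7)*(-25 + 16*(-7))/3 = 109 - 125*(-7)*(-25 - 112)/3 = 109 - 125*(-7)*(-137)/3 = 109 - 125*959/3 = 109 - 119875/3 = -119548/3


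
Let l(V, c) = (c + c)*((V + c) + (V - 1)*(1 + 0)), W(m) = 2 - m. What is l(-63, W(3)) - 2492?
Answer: -2236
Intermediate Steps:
l(V, c) = 2*c*(-1 + c + 2*V) (l(V, c) = (2*c)*((V + c) + (-1 + V)*1) = (2*c)*((V + c) + (-1 + V)) = (2*c)*(-1 + c + 2*V) = 2*c*(-1 + c + 2*V))
l(-63, W(3)) - 2492 = 2*(2 - 1*3)*(-1 + (2 - 1*3) + 2*(-63)) - 2492 = 2*(2 - 3)*(-1 + (2 - 3) - 126) - 2492 = 2*(-1)*(-1 - 1 - 126) - 2492 = 2*(-1)*(-128) - 2492 = 256 - 2492 = -2236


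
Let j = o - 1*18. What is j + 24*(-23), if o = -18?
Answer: -588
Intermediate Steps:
j = -36 (j = -18 - 1*18 = -18 - 18 = -36)
j + 24*(-23) = -36 + 24*(-23) = -36 - 552 = -588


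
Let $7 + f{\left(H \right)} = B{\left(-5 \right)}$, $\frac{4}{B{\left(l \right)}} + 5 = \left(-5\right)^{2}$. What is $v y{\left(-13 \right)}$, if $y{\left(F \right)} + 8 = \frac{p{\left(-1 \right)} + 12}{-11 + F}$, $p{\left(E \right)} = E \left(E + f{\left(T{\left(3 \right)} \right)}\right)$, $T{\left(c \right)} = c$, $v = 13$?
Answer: $- \frac{4589}{40} \approx -114.72$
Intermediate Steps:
$B{\left(l \right)} = \frac{1}{5}$ ($B{\left(l \right)} = \frac{4}{-5 + \left(-5\right)^{2}} = \frac{4}{-5 + 25} = \frac{4}{20} = 4 \cdot \frac{1}{20} = \frac{1}{5}$)
$f{\left(H \right)} = - \frac{34}{5}$ ($f{\left(H \right)} = -7 + \frac{1}{5} = - \frac{34}{5}$)
$p{\left(E \right)} = E \left(- \frac{34}{5} + E\right)$ ($p{\left(E \right)} = E \left(E - \frac{34}{5}\right) = E \left(- \frac{34}{5} + E\right)$)
$y{\left(F \right)} = -8 + \frac{99}{5 \left(-11 + F\right)}$ ($y{\left(F \right)} = -8 + \frac{\frac{1}{5} \left(-1\right) \left(-34 + 5 \left(-1\right)\right) + 12}{-11 + F} = -8 + \frac{\frac{1}{5} \left(-1\right) \left(-34 - 5\right) + 12}{-11 + F} = -8 + \frac{\frac{1}{5} \left(-1\right) \left(-39\right) + 12}{-11 + F} = -8 + \frac{\frac{39}{5} + 12}{-11 + F} = -8 + \frac{99}{5 \left(-11 + F\right)}$)
$v y{\left(-13 \right)} = 13 \frac{539 - -520}{5 \left(-11 - 13\right)} = 13 \frac{539 + 520}{5 \left(-24\right)} = 13 \cdot \frac{1}{5} \left(- \frac{1}{24}\right) 1059 = 13 \left(- \frac{353}{40}\right) = - \frac{4589}{40}$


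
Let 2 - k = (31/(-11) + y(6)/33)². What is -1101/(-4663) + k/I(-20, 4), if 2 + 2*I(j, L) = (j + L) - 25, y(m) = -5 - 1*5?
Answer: 130184033/218354301 ≈ 0.59621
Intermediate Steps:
y(m) = -10 (y(m) = -5 - 5 = -10)
I(j, L) = -27/2 + L/2 + j/2 (I(j, L) = -1 + ((j + L) - 25)/2 = -1 + ((L + j) - 25)/2 = -1 + (-25 + L + j)/2 = -1 + (-25/2 + L/2 + j/2) = -27/2 + L/2 + j/2)
k = -8431/1089 (k = 2 - (31/(-11) - 10/33)² = 2 - (31*(-1/11) - 10*1/33)² = 2 - (-31/11 - 10/33)² = 2 - (-103/33)² = 2 - 1*10609/1089 = 2 - 10609/1089 = -8431/1089 ≈ -7.7420)
-1101/(-4663) + k/I(-20, 4) = -1101/(-4663) - 8431/(1089*(-27/2 + (½)*4 + (½)*(-20))) = -1101*(-1/4663) - 8431/(1089*(-27/2 + 2 - 10)) = 1101/4663 - 8431/(1089*(-43/2)) = 1101/4663 - 8431/1089*(-2/43) = 1101/4663 + 16862/46827 = 130184033/218354301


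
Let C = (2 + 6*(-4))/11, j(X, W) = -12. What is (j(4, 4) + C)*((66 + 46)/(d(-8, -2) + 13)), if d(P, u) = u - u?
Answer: -1568/13 ≈ -120.62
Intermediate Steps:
d(P, u) = 0
C = -2 (C = (2 - 24)*(1/11) = -22*1/11 = -2)
(j(4, 4) + C)*((66 + 46)/(d(-8, -2) + 13)) = (-12 - 2)*((66 + 46)/(0 + 13)) = -1568/13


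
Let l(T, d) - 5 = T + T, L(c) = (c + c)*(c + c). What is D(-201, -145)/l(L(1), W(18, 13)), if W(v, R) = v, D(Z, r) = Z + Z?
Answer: -402/13 ≈ -30.923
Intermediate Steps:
D(Z, r) = 2*Z
L(c) = 4*c² (L(c) = (2*c)*(2*c) = 4*c²)
l(T, d) = 5 + 2*T (l(T, d) = 5 + (T + T) = 5 + 2*T)
D(-201, -145)/l(L(1), W(18, 13)) = (2*(-201))/(5 + 2*(4*1²)) = -402/(5 + 2*(4*1)) = -402/(5 + 2*4) = -402/(5 + 8) = -402/13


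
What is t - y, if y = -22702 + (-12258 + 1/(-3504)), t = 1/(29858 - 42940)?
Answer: 801271458229/22919664 ≈ 34960.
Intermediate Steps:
t = -1/13082 (t = 1/(-13082) = -1/13082 ≈ -7.6441e-5)
y = -122499841/3504 (y = -22702 + (-12258 - 1/3504) = -22702 - 42952033/3504 = -122499841/3504 ≈ -34960.)
t - y = -1/13082 - 1*(-122499841/3504) = -1/13082 + 122499841/3504 = 801271458229/22919664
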